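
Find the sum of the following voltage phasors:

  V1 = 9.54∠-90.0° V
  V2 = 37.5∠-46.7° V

Step 1 — Convert each phasor to rectangular form:
  V1 = 9.54·(cos(-90.0°) + j·sin(-90.0°)) = 0 - j9.54 V
  V2 = 37.5·(cos(-46.7°) + j·sin(-46.7°)) = 25.72 - j27.29 V
Step 2 — Sum components: V_total = 25.72 - j36.83 V.
Step 3 — Convert to polar: |V_total| = 44.92 V, ∠V_total = -55.1°.

V_total = 44.92∠-55.1° V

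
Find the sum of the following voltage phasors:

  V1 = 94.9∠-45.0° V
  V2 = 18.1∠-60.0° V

Step 1 — Convert each phasor to rectangular form:
  V1 = 94.9·(cos(-45.0°) + j·sin(-45.0°)) = 67.1 - j67.1 V
  V2 = 18.1·(cos(-60.0°) + j·sin(-60.0°)) = 9.05 - j15.68 V
Step 2 — Sum components: V_total = 76.15 - j82.78 V.
Step 3 — Convert to polar: |V_total| = 112.5 V, ∠V_total = -47.4°.

V_total = 112.5∠-47.4° V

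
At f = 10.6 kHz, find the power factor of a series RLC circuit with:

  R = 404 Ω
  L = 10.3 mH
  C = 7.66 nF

Step 1 — Angular frequency: ω = 2π·f = 2π·1.06e+04 = 6.66e+04 rad/s.
Step 2 — Component impedances:
  R: Z = R = 404 Ω
  L: Z = jωL = j·6.66e+04·0.0103 = 0 + j686 Ω
  C: Z = 1/(jωC) = -j/(ω·C) = 0 - j1960 Ω
Step 3 — Series combination: Z_total = R + L + C = 404 - j1274 Ω = 1337∠-72.4° Ω.
Step 4 — Power factor: PF = cos(φ) = Re(Z)/|Z| = 404/1337 = 0.3022.
Step 5 — Type: Im(Z) = -1274 ⇒ leading (phase φ = -72.4°).

PF = 0.3022 (leading, φ = -72.4°)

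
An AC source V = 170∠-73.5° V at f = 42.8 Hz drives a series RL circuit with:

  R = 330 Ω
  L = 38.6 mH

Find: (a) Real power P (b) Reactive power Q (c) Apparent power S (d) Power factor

Step 1 — Angular frequency: ω = 2π·f = 2π·42.8 = 268.9 rad/s.
Step 2 — Component impedances:
  R: Z = R = 330 Ω
  L: Z = jωL = j·268.9·0.0386 = 0 + j10.38 Ω
Step 3 — Series combination: Z_total = R + L = 330 + j10.38 Ω = 330.2∠1.8° Ω.
Step 4 — Source phasor: V = 170∠-73.5° V = 48.28 - j163 V.
Step 5 — Current: I = V / Z = 0.1306 - j0.498 A = 0.5149∠-75.3° A.
Step 6 — Complex power: S = V·I* = 87.49 + j2.752 VA.
Step 7 — Real power: P = Re(S) = 87.49 W.
Step 8 — Reactive power: Q = Im(S) = 2.752 VAR.
Step 9 — Apparent power: |S| = 87.53 VA.
Step 10 — Power factor: PF = P/|S| = 0.9995 (lagging).

(a) P = 87.49 W  (b) Q = 2.752 VAR  (c) S = 87.53 VA  (d) PF = 0.9995 (lagging)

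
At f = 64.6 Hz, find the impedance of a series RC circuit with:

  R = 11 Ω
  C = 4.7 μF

Step 1 — Angular frequency: ω = 2π·f = 2π·64.6 = 405.9 rad/s.
Step 2 — Component impedances:
  R: Z = R = 11 Ω
  C: Z = 1/(jωC) = -j/(ω·C) = 0 - j524.2 Ω
Step 3 — Series combination: Z_total = R + C = 11 - j524.2 Ω = 524.3∠-88.8° Ω.

Z = 11 - j524.2 Ω = 524.3∠-88.8° Ω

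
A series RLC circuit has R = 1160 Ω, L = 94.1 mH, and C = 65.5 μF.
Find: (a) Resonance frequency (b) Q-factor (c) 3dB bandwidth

Step 1 — Resonance: ω₀ = 1/√(LC) = 1/√(0.0941·6.55e-05) = 402.8 rad/s.
Step 2 — f₀ = ω₀/(2π) = 64.11 Hz.
Step 3 — Series Q: Q = ω₀L/R = 402.8·0.0941/1160 = 0.03268.
Step 4 — Bandwidth: Δω = ω₀/Q = 1.233e+04 rad/s; BW = Δω/(2π) = 1962 Hz.

(a) f₀ = 64.11 Hz  (b) Q = 0.03268  (c) BW = 1962 Hz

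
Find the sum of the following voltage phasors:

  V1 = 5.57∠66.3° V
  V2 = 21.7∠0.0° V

Step 1 — Convert each phasor to rectangular form:
  V1 = 5.57·(cos(66.3°) + j·sin(66.3°)) = 2.239 + j5.1 V
  V2 = 21.7·(cos(0.0°) + j·sin(0.0°)) = 21.7 V
Step 2 — Sum components: V_total = 23.94 + j5.1 V.
Step 3 — Convert to polar: |V_total| = 24.48 V, ∠V_total = 12.0°.

V_total = 24.48∠12.0° V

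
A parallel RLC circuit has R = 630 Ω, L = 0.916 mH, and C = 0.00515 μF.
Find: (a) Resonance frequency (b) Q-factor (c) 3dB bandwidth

Step 1 — Resonance: ω₀ = 1/√(LC) = 1/√(0.000916·5.15e-09) = 4.604e+05 rad/s.
Step 2 — f₀ = ω₀/(2π) = 7.328e+04 Hz.
Step 3 — Parallel Q: Q = R/(ω₀L) = 630/(4.604e+05·0.000916) = 1.494.
Step 4 — Bandwidth: Δω = ω₀/Q = 3.082e+05 rad/s; BW = Δω/(2π) = 4.905e+04 Hz.

(a) f₀ = 7.328e+04 Hz  (b) Q = 1.494  (c) BW = 4.905e+04 Hz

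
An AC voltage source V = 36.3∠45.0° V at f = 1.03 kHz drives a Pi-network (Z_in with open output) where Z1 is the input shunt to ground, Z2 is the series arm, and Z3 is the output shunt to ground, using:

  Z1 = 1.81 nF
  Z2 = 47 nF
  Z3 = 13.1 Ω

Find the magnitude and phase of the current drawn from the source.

Step 1 — Angular frequency: ω = 2π·f = 2π·1030 = 6472 rad/s.
Step 2 — Component impedances:
  Z1: Z = 1/(jωC) = -j/(ω·C) = 0 - j8.537e+04 Ω
  Z2: Z = 1/(jωC) = -j/(ω·C) = 0 - j3288 Ω
  Z3: Z = R = 13.1 Ω
Step 3 — With open output, the series arm Z2 and the output shunt Z3 appear in series to ground: Z2 + Z3 = 13.1 - j3288 Ω.
Step 4 — Parallel with input shunt Z1: Z_in = Z1 || (Z2 + Z3) = 12.15 - j3166 Ω = 3166∠-89.8° Ω.
Step 5 — Source phasor: V = 36.3∠45.0° V = 25.67 + j25.67 V.
Step 6 — Ohm's law: I = V / Z_total = (25.67 + j25.67) / (12.15 - j3166) = -0.008077 + j0.008139 A.
Step 7 — Convert to polar: |I| = 0.01147 A, ∠I = 134.8°.

I = 0.01147∠134.8° A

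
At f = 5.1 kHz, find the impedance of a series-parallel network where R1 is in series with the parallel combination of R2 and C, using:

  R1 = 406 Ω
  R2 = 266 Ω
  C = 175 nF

Step 1 — Angular frequency: ω = 2π·f = 2π·5100 = 3.204e+04 rad/s.
Step 2 — Component impedances:
  R1: Z = R = 406 Ω
  R2: Z = R = 266 Ω
  C: Z = 1/(jωC) = -j/(ω·C) = 0 - j178.3 Ω
Step 3 — Parallel branch: R2 || C = 1/(1/R2 + 1/C) = 82.48 - j123 Ω.
Step 4 — Series with R1: Z_total = R1 + (R2 || C) = 488.5 - j123 Ω = 503.7∠-14.1° Ω.

Z = 488.5 - j123 Ω = 503.7∠-14.1° Ω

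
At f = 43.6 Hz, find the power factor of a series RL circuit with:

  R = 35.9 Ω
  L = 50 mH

Step 1 — Angular frequency: ω = 2π·f = 2π·43.6 = 273.9 rad/s.
Step 2 — Component impedances:
  R: Z = R = 35.9 Ω
  L: Z = jωL = j·273.9·0.05 = 0 + j13.7 Ω
Step 3 — Series combination: Z_total = R + L = 35.9 + j13.7 Ω = 38.42∠20.9° Ω.
Step 4 — Power factor: PF = cos(φ) = Re(Z)/|Z| = 35.9/38.424 = 0.9343.
Step 5 — Type: Im(Z) = 13.7 ⇒ lagging (phase φ = 20.9°).

PF = 0.9343 (lagging, φ = 20.9°)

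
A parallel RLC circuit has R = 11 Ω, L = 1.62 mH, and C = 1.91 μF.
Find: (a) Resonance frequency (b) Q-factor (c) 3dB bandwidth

Step 1 — Resonance: ω₀ = 1/√(LC) = 1/√(0.00162·1.91e-06) = 1.798e+04 rad/s.
Step 2 — f₀ = ω₀/(2π) = 2861 Hz.
Step 3 — Parallel Q: Q = R/(ω₀L) = 11/(1.798e+04·0.00162) = 0.3777.
Step 4 — Bandwidth: Δω = ω₀/Q = 4.76e+04 rad/s; BW = Δω/(2π) = 7575 Hz.

(a) f₀ = 2861 Hz  (b) Q = 0.3777  (c) BW = 7575 Hz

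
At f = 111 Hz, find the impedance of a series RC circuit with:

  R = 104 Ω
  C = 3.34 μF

Step 1 — Angular frequency: ω = 2π·f = 2π·111 = 697.4 rad/s.
Step 2 — Component impedances:
  R: Z = R = 104 Ω
  C: Z = 1/(jωC) = -j/(ω·C) = 0 - j429.3 Ω
Step 3 — Series combination: Z_total = R + C = 104 - j429.3 Ω = 441.7∠-76.4° Ω.

Z = 104 - j429.3 Ω = 441.7∠-76.4° Ω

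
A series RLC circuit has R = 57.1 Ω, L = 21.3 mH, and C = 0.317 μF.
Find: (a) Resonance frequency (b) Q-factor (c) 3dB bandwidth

Step 1 — Resonance condition Im(Z)=0 gives ω₀ = 1/√(LC).
Step 2 — ω₀ = 1/√(0.0213·3.17e-07) = 1.217e+04 rad/s.
Step 3 — f₀ = ω₀/(2π) = 1937 Hz.
Step 4 — Series Q: Q = ω₀L/R = 1.217e+04·0.0213/57.1 = 4.54.
Step 5 — 3dB bandwidth: Δω = ω₀/Q = 2681 rad/s; BW = Δω/(2π) = 426.7 Hz.

(a) f₀ = 1937 Hz  (b) Q = 4.54  (c) BW = 426.7 Hz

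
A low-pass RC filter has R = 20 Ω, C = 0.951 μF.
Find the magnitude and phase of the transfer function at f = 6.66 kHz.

Step 1 — Angular frequency: ω = 2π·6660 = 4.185e+04 rad/s.
Step 2 — Transfer function: H(jω) = 1/(1 + jωRC).
Step 3 — Denominator: 1 + jωRC = 1 + j·4.185e+04·20·9.51e-07 = 1 + j0.7959.
Step 4 — H = 0.6122 - j0.4873.
Step 5 — Magnitude: |H| = 0.7824 (-2.1 dB); phase: φ = -38.5°.

|H| = 0.7824 (-2.1 dB), φ = -38.5°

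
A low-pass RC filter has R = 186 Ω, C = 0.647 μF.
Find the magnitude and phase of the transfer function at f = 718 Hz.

Step 1 — Angular frequency: ω = 2π·718 = 4511 rad/s.
Step 2 — Transfer function: H(jω) = 1/(1 + jωRC).
Step 3 — Denominator: 1 + jωRC = 1 + j·4511·186·6.47e-07 = 1 + j0.5429.
Step 4 — H = 0.7724 - j0.4193.
Step 5 — Magnitude: |H| = 0.8788 (-1.1 dB); phase: φ = -28.5°.

|H| = 0.8788 (-1.1 dB), φ = -28.5°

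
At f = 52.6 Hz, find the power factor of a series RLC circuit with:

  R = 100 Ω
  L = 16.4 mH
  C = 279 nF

Step 1 — Angular frequency: ω = 2π·f = 2π·52.6 = 330.5 rad/s.
Step 2 — Component impedances:
  R: Z = R = 100 Ω
  L: Z = jωL = j·330.5·0.0164 = 0 + j5.42 Ω
  C: Z = 1/(jωC) = -j/(ω·C) = 0 - j1.085e+04 Ω
Step 3 — Series combination: Z_total = R + L + C = 100 - j1.084e+04 Ω = 1.084e+04∠-89.5° Ω.
Step 4 — Power factor: PF = cos(φ) = Re(Z)/|Z| = 100/1.084e+04 = 0.009225.
Step 5 — Type: Im(Z) = -1.084e+04 ⇒ leading (phase φ = -89.5°).

PF = 0.009225 (leading, φ = -89.5°)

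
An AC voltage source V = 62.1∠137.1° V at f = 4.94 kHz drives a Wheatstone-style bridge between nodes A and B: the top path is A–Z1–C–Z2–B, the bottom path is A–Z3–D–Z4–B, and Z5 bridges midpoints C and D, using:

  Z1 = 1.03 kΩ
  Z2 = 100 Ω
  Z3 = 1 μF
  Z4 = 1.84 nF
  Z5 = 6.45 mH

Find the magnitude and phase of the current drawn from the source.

Step 1 — Angular frequency: ω = 2π·f = 2π·4940 = 3.104e+04 rad/s.
Step 2 — Component impedances:
  Z1: Z = R = 1030 Ω
  Z2: Z = R = 100 Ω
  Z3: Z = 1/(jωC) = -j/(ω·C) = 0 - j32.22 Ω
  Z4: Z = 1/(jωC) = -j/(ω·C) = 0 - j1.751e+04 Ω
  Z5: Z = jωL = j·3.104e+04·0.00645 = 0 + j200.2 Ω
Step 3 — Bridge requires nodal analysis (the Z5 bridge couples midpoints C and D, so the two paths cannot be reduced to a simple series/parallel combination). Setting node B to ground and injecting 1 A at node A, the 3-node admittance system at A, C, D solves to V_A = Z_AB = 129.7 + j164.8 Ω = 209.7∠51.8° Ω.
Step 4 — Source phasor: V = 62.1∠137.1° V = -45.49 + j42.27 V.
Step 5 — Ohm's law: I = V / Z_total = (-45.49 + j42.27) / (129.7 + j164.8) = 0.02429 + j0.2951 A.
Step 6 — Convert to polar: |I| = 0.2961 A, ∠I = 85.3°.

I = 0.2961∠85.3° A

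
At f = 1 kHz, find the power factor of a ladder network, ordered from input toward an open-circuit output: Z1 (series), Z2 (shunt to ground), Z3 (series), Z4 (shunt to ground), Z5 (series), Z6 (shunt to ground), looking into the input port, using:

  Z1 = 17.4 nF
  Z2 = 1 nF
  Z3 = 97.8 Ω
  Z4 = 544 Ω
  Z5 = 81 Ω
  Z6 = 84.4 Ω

Step 1 — Angular frequency: ω = 2π·f = 2π·1000 = 6283 rad/s.
Step 2 — Component impedances:
  Z1: Z = 1/(jωC) = -j/(ω·C) = 0 - j9147 Ω
  Z2: Z = 1/(jωC) = -j/(ω·C) = 0 - j1.592e+05 Ω
  Z3: Z = R = 97.8 Ω
  Z4: Z = R = 544 Ω
  Z5: Z = R = 81 Ω
  Z6: Z = R = 84.4 Ω
Step 3 — Ladder network (open output): work backward from the far end, alternating series and parallel combinations. Z_in = 224.6 - j9147 Ω = 9150∠-88.6° Ω.
Step 4 — Power factor: PF = cos(φ) = Re(Z)/|Z| = 224.6/9150 = 0.02455.
Step 5 — Type: Im(Z) = -9147 ⇒ leading (phase φ = -88.6°).

PF = 0.02455 (leading, φ = -88.6°)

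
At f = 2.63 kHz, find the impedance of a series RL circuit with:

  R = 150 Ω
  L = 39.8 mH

Step 1 — Angular frequency: ω = 2π·f = 2π·2630 = 1.652e+04 rad/s.
Step 2 — Component impedances:
  R: Z = R = 150 Ω
  L: Z = jωL = j·1.652e+04·0.0398 = 0 + j657.7 Ω
Step 3 — Series combination: Z_total = R + L = 150 + j657.7 Ω = 674.6∠77.2° Ω.

Z = 150 + j657.7 Ω = 674.6∠77.2° Ω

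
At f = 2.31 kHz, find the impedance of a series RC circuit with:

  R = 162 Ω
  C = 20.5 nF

Step 1 — Angular frequency: ω = 2π·f = 2π·2310 = 1.451e+04 rad/s.
Step 2 — Component impedances:
  R: Z = R = 162 Ω
  C: Z = 1/(jωC) = -j/(ω·C) = 0 - j3361 Ω
Step 3 — Series combination: Z_total = R + C = 162 - j3361 Ω = 3365∠-87.2° Ω.

Z = 162 - j3361 Ω = 3365∠-87.2° Ω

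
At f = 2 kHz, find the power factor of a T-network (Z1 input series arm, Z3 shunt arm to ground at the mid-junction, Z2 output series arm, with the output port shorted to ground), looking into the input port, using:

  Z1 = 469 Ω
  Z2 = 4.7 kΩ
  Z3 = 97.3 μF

Step 1 — Angular frequency: ω = 2π·f = 2π·2000 = 1.257e+04 rad/s.
Step 2 — Component impedances:
  Z1: Z = R = 469 Ω
  Z2: Z = R = 4700 Ω
  Z3: Z = 1/(jωC) = -j/(ω·C) = 0 - j0.8179 Ω
Step 3 — With the output port shorted to ground, the output series arm Z2 runs from the junction to ground; the shunt arm Z3 also runs from the junction to ground. They appear in parallel: Z3 || Z2 = 0.0001423 - j0.8179 Ω.
Step 4 — Series with input arm Z1: Z_in = Z1 + (Z3 || Z2) = 469 - j0.8179 Ω = 469∠-0.1° Ω.
Step 5 — Power factor: PF = cos(φ) = Re(Z)/|Z| = 469/469 = 1.
Step 6 — Type: Im(Z) = -0.8179 ⇒ leading (phase φ = -0.1°).

PF = 1 (leading, φ = -0.1°)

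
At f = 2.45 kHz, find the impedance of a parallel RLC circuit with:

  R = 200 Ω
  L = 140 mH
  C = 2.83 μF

Step 1 — Angular frequency: ω = 2π·f = 2π·2450 = 1.539e+04 rad/s.
Step 2 — Component impedances:
  R: Z = R = 200 Ω
  L: Z = jωL = j·1.539e+04·0.14 = 0 + j2155 Ω
  C: Z = 1/(jωC) = -j/(ω·C) = 0 - j22.95 Ω
Step 3 — Parallel combination: 1/Z_total = 1/R + 1/L + 1/C; Z_total = 2.656 - j22.89 Ω = 23.05∠-83.4° Ω.

Z = 2.656 - j22.89 Ω = 23.05∠-83.4° Ω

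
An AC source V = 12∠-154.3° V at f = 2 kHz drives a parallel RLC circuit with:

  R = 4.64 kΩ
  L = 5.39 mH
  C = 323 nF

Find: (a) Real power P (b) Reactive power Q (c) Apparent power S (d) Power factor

Step 1 — Angular frequency: ω = 2π·f = 2π·2000 = 1.257e+04 rad/s.
Step 2 — Component impedances:
  R: Z = R = 4640 Ω
  L: Z = jωL = j·1.257e+04·0.00539 = 0 + j67.73 Ω
  C: Z = 1/(jωC) = -j/(ω·C) = 0 - j246.4 Ω
Step 3 — Parallel combination: 1/Z_total = 1/R + 1/L + 1/C; Z_total = 1.88 + j93.38 Ω = 93.4∠88.8° Ω.
Step 4 — Source phasor: V = 12∠-154.3° V = -10.81 - j5.204 V.
Step 5 — Current: I = V / Z = -0.05804 + j0.1146 A = 0.1285∠116.9° A.
Step 6 — Complex power: S = V·I* = 0.03103 + j1.542 VA.
Step 7 — Real power: P = Re(S) = 0.03103 W.
Step 8 — Reactive power: Q = Im(S) = 1.542 VAR.
Step 9 — Apparent power: |S| = 1.542 VA.
Step 10 — Power factor: PF = P/|S| = 0.02013 (lagging).

(a) P = 0.03103 W  (b) Q = 1.542 VAR  (c) S = 1.542 VA  (d) PF = 0.02013 (lagging)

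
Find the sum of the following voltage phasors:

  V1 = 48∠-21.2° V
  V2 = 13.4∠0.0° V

Step 1 — Convert each phasor to rectangular form:
  V1 = 48·(cos(-21.2°) + j·sin(-21.2°)) = 44.75 - j17.36 V
  V2 = 13.4·(cos(0.0°) + j·sin(0.0°)) = 13.4 V
Step 2 — Sum components: V_total = 58.15 - j17.36 V.
Step 3 — Convert to polar: |V_total| = 60.69 V, ∠V_total = -16.6°.

V_total = 60.69∠-16.6° V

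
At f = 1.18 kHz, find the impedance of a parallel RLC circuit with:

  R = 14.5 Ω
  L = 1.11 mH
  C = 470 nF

Step 1 — Angular frequency: ω = 2π·f = 2π·1180 = 7414 rad/s.
Step 2 — Component impedances:
  R: Z = R = 14.5 Ω
  L: Z = jωL = j·7414·0.00111 = 0 + j8.23 Ω
  C: Z = 1/(jωC) = -j/(ω·C) = 0 - j287 Ω
Step 3 — Parallel combination: 1/Z_total = 1/R + 1/L + 1/C; Z_total = 3.691 + j6.316 Ω = 7.315∠59.7° Ω.

Z = 3.691 + j6.316 Ω = 7.315∠59.7° Ω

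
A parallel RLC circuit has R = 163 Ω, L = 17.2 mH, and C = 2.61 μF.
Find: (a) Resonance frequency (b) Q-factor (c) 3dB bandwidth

Step 1 — Resonance: ω₀ = 1/√(LC) = 1/√(0.0172·2.61e-06) = 4720 rad/s.
Step 2 — f₀ = ω₀/(2π) = 751.2 Hz.
Step 3 — Parallel Q: Q = R/(ω₀L) = 163/(4720·0.0172) = 2.008.
Step 4 — Bandwidth: Δω = ω₀/Q = 2351 rad/s; BW = Δω/(2π) = 374.1 Hz.

(a) f₀ = 751.2 Hz  (b) Q = 2.008  (c) BW = 374.1 Hz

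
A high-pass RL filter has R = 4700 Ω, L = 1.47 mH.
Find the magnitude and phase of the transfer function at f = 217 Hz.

Step 1 — Angular frequency: ω = 2π·217 = 1363 rad/s.
Step 2 — Transfer function: H(jω) = jωL/(R + jωL).
Step 3 — Numerator jωL = j·2.004; denominator R + jωL = 4700 + j2.004.
Step 4 — H = 1.819e-07 + j0.0004264.
Step 5 — Magnitude: |H| = 0.0004264 (-67.4 dB); phase: φ = 90.0°.

|H| = 0.0004264 (-67.4 dB), φ = 90.0°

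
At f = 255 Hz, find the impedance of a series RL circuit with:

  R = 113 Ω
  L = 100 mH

Step 1 — Angular frequency: ω = 2π·f = 2π·255 = 1602 rad/s.
Step 2 — Component impedances:
  R: Z = R = 113 Ω
  L: Z = jωL = j·1602·0.1 = 0 + j160.2 Ω
Step 3 — Series combination: Z_total = R + L = 113 + j160.2 Ω = 196.1∠54.8° Ω.

Z = 113 + j160.2 Ω = 196.1∠54.8° Ω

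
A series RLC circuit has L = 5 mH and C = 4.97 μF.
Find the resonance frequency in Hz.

Step 1 — Resonance condition Im(Z)=0 gives ω₀ = 1/√(LC).
Step 2 — ω₀ = 1/√(0.005·4.97e-06) = 6344 rad/s.
Step 3 — f₀ = ω₀/(2π) = 1010 Hz.

f₀ = 1010 Hz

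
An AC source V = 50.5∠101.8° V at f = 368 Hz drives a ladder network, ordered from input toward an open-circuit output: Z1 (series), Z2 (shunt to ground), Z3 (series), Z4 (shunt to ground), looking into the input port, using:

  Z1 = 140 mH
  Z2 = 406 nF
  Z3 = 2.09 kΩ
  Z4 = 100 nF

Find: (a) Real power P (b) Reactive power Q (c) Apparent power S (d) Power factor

Step 1 — Angular frequency: ω = 2π·f = 2π·368 = 2312 rad/s.
Step 2 — Component impedances:
  Z1: Z = jωL = j·2312·0.14 = 0 + j323.7 Ω
  Z2: Z = 1/(jωC) = -j/(ω·C) = 0 - j1065 Ω
  Z3: Z = R = 2090 Ω
  Z4: Z = 1/(jωC) = -j/(ω·C) = 0 - j4325 Ω
Step 3 — Ladder network (open output): work backward from the far end, alternating series and parallel combinations. Z_in = 70.96 - j558.5 Ω = 563∠-82.8° Ω.
Step 4 — Source phasor: V = 50.5∠101.8° V = -10.33 + j49.43 V.
Step 5 — Current: I = V / Z = -0.08941 - j0.00713 A = 0.0897∠-175.4° A.
Step 6 — Complex power: S = V·I* = 0.5709 - j4.494 VA.
Step 7 — Real power: P = Re(S) = 0.5709 W.
Step 8 — Reactive power: Q = Im(S) = -4.494 VAR.
Step 9 — Apparent power: |S| = 4.53 VA.
Step 10 — Power factor: PF = P/|S| = 0.126 (leading).

(a) P = 0.5709 W  (b) Q = -4.494 VAR  (c) S = 4.53 VA  (d) PF = 0.126 (leading)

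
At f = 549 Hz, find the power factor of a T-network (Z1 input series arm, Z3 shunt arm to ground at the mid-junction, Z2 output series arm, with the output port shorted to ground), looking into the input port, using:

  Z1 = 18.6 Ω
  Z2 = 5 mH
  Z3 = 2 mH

Step 1 — Angular frequency: ω = 2π·f = 2π·549 = 3449 rad/s.
Step 2 — Component impedances:
  Z1: Z = R = 18.6 Ω
  Z2: Z = jωL = j·3449·0.005 = 0 + j17.25 Ω
  Z3: Z = jωL = j·3449·0.002 = 0 + j6.899 Ω
Step 3 — With the output port shorted to ground, the output series arm Z2 runs from the junction to ground; the shunt arm Z3 also runs from the junction to ground. They appear in parallel: Z3 || Z2 = 0 + j4.928 Ω.
Step 4 — Series with input arm Z1: Z_in = Z1 + (Z3 || Z2) = 18.6 + j4.928 Ω = 19.24∠14.8° Ω.
Step 5 — Power factor: PF = cos(φ) = Re(Z)/|Z| = 18.6/19.24 = 0.9667.
Step 6 — Type: Im(Z) = 4.928 ⇒ lagging (phase φ = 14.8°).

PF = 0.9667 (lagging, φ = 14.8°)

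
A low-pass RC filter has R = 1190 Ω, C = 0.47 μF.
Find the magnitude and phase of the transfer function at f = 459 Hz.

Step 1 — Angular frequency: ω = 2π·459 = 2884 rad/s.
Step 2 — Transfer function: H(jω) = 1/(1 + jωRC).
Step 3 — Denominator: 1 + jωRC = 1 + j·2884·1190·4.7e-07 = 1 + j1.613.
Step 4 — H = 0.2776 - j0.4478.
Step 5 — Magnitude: |H| = 0.5269 (-5.6 dB); phase: φ = -58.2°.

|H| = 0.5269 (-5.6 dB), φ = -58.2°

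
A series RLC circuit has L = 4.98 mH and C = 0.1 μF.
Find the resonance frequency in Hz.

Step 1 — Resonance condition Im(Z)=0 gives ω₀ = 1/√(LC).
Step 2 — ω₀ = 1/√(0.00498·1e-07) = 4.481e+04 rad/s.
Step 3 — f₀ = ω₀/(2π) = 7132 Hz.

f₀ = 7132 Hz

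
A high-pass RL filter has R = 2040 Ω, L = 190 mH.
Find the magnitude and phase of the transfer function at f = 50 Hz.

Step 1 — Angular frequency: ω = 2π·50 = 314.2 rad/s.
Step 2 — Transfer function: H(jω) = jωL/(R + jωL).
Step 3 — Numerator jωL = j·59.69; denominator R + jωL = 2040 + j59.69.
Step 4 — H = 0.0008554 + j0.02923.
Step 5 — Magnitude: |H| = 0.02925 (-30.7 dB); phase: φ = 88.3°.

|H| = 0.02925 (-30.7 dB), φ = 88.3°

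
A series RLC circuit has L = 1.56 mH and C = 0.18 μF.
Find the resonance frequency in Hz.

Step 1 — Resonance condition Im(Z)=0 gives ω₀ = 1/√(LC).
Step 2 — ω₀ = 1/√(0.00156·1.8e-07) = 5.968e+04 rad/s.
Step 3 — f₀ = ω₀/(2π) = 9498 Hz.

f₀ = 9498 Hz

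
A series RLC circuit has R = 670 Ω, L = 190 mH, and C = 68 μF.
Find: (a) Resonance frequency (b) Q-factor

Step 1 — Resonance condition Im(Z)=0 gives ω₀ = 1/√(LC).
Step 2 — ω₀ = 1/√(0.19·6.8e-05) = 278.2 rad/s.
Step 3 — f₀ = ω₀/(2π) = 44.28 Hz.
Step 4 — Series Q: Q = ω₀L/R = 278.2·0.19/670 = 0.07889.

(a) f₀ = 44.28 Hz  (b) Q = 0.07889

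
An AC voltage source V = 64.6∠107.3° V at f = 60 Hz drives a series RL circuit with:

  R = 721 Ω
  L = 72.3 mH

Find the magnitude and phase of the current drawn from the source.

Step 1 — Angular frequency: ω = 2π·f = 2π·60 = 377 rad/s.
Step 2 — Component impedances:
  R: Z = R = 721 Ω
  L: Z = jωL = j·377·0.0723 = 0 + j27.26 Ω
Step 3 — Series combination: Z_total = R + L = 721 + j27.26 Ω = 721.5∠2.2° Ω.
Step 4 — Source phasor: V = 64.6∠107.3° V = -19.21 + j61.68 V.
Step 5 — Ohm's law: I = V / Z_total = (-19.21 + j61.68) / (721 + j27.26) = -0.02338 + j0.08643 A.
Step 6 — Convert to polar: |I| = 0.08953 A, ∠I = 105.1°.

I = 0.08953∠105.1° A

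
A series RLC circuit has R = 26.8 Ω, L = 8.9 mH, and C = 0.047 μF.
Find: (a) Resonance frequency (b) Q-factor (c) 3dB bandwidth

Step 1 — Resonance: ω₀ = 1/√(LC) = 1/√(0.0089·4.7e-08) = 4.889e+04 rad/s.
Step 2 — f₀ = ω₀/(2π) = 7782 Hz.
Step 3 — Series Q: Q = ω₀L/R = 4.889e+04·0.0089/26.8 = 16.24.
Step 4 — Bandwidth: Δω = ω₀/Q = 3011 rad/s; BW = Δω/(2π) = 479.3 Hz.

(a) f₀ = 7782 Hz  (b) Q = 16.24  (c) BW = 479.3 Hz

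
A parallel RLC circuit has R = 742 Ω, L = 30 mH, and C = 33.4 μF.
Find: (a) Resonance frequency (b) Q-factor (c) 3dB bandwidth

Step 1 — Resonance: ω₀ = 1/√(LC) = 1/√(0.03·3.34e-05) = 999 rad/s.
Step 2 — f₀ = ω₀/(2π) = 159 Hz.
Step 3 — Parallel Q: Q = R/(ω₀L) = 742/(999·0.03) = 24.76.
Step 4 — Bandwidth: Δω = ω₀/Q = 40.35 rad/s; BW = Δω/(2π) = 6.422 Hz.

(a) f₀ = 159 Hz  (b) Q = 24.76  (c) BW = 6.422 Hz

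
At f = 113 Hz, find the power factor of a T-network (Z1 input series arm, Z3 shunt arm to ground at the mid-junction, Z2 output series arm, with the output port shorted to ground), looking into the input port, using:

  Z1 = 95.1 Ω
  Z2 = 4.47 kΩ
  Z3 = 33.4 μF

Step 1 — Angular frequency: ω = 2π·f = 2π·113 = 710 rad/s.
Step 2 — Component impedances:
  Z1: Z = R = 95.1 Ω
  Z2: Z = R = 4470 Ω
  Z3: Z = 1/(jωC) = -j/(ω·C) = 0 - j42.17 Ω
Step 3 — With the output port shorted to ground, the output series arm Z2 runs from the junction to ground; the shunt arm Z3 also runs from the junction to ground. They appear in parallel: Z3 || Z2 = 0.3978 - j42.17 Ω.
Step 4 — Series with input arm Z1: Z_in = Z1 + (Z3 || Z2) = 95.5 - j42.17 Ω = 104.4∠-23.8° Ω.
Step 5 — Power factor: PF = cos(φ) = Re(Z)/|Z| = 95.5/104.4 = 0.9148.
Step 6 — Type: Im(Z) = -42.17 ⇒ leading (phase φ = -23.8°).

PF = 0.9148 (leading, φ = -23.8°)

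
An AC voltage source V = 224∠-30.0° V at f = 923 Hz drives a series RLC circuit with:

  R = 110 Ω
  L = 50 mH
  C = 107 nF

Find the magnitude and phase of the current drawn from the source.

Step 1 — Angular frequency: ω = 2π·f = 2π·923 = 5799 rad/s.
Step 2 — Component impedances:
  R: Z = R = 110 Ω
  L: Z = jωL = j·5799·0.05 = 0 + j290 Ω
  C: Z = 1/(jωC) = -j/(ω·C) = 0 - j1612 Ω
Step 3 — Series combination: Z_total = R + L + C = 110 - j1322 Ω = 1326∠-85.2° Ω.
Step 4 — Source phasor: V = 224∠-30.0° V = 194 - j112 V.
Step 5 — Ohm's law: I = V / Z_total = (194 - j112) / (110 - j1322) = 0.0963 + j0.1388 A.
Step 6 — Convert to polar: |I| = 0.1689 A, ∠I = 55.2°.

I = 0.1689∠55.2° A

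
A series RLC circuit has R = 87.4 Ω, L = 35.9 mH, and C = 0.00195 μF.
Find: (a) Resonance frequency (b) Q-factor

Step 1 — Resonance condition Im(Z)=0 gives ω₀ = 1/√(LC).
Step 2 — ω₀ = 1/√(0.0359·1.95e-09) = 1.195e+05 rad/s.
Step 3 — f₀ = ω₀/(2π) = 1.902e+04 Hz.
Step 4 — Series Q: Q = ω₀L/R = 1.195e+05·0.0359/87.4 = 49.09.

(a) f₀ = 1.902e+04 Hz  (b) Q = 49.09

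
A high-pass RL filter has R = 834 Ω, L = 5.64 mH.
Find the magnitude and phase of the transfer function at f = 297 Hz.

Step 1 — Angular frequency: ω = 2π·297 = 1866 rad/s.
Step 2 — Transfer function: H(jω) = jωL/(R + jωL).
Step 3 — Numerator jωL = j·10.52; denominator R + jωL = 834 + j10.52.
Step 4 — H = 0.0001592 + j0.01262.
Step 5 — Magnitude: |H| = 0.01262 (-38.0 dB); phase: φ = 89.3°.

|H| = 0.01262 (-38.0 dB), φ = 89.3°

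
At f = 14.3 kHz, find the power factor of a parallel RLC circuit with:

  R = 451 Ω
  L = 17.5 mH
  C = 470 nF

Step 1 — Angular frequency: ω = 2π·f = 2π·1.43e+04 = 8.985e+04 rad/s.
Step 2 — Component impedances:
  R: Z = R = 451 Ω
  L: Z = jωL = j·8.985e+04·0.0175 = 0 + j1572 Ω
  C: Z = 1/(jωC) = -j/(ω·C) = 0 - j23.68 Ω
Step 3 — Parallel combination: 1/Z_total = 1/R + 1/L + 1/C; Z_total = 1.278 - j23.97 Ω = 24.01∠-86.9° Ω.
Step 4 — Power factor: PF = cos(φ) = Re(Z)/|Z| = 1.278/24.01 = 0.05323.
Step 5 — Type: Im(Z) = -23.97 ⇒ leading (phase φ = -86.9°).

PF = 0.05323 (leading, φ = -86.9°)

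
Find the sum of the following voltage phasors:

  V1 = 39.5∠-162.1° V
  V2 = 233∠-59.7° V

Step 1 — Convert each phasor to rectangular form:
  V1 = 39.5·(cos(-162.1°) + j·sin(-162.1°)) = -37.59 - j12.14 V
  V2 = 233·(cos(-59.7°) + j·sin(-59.7°)) = 117.6 - j201.2 V
Step 2 — Sum components: V_total = 79.97 - j213.3 V.
Step 3 — Convert to polar: |V_total| = 227.8 V, ∠V_total = -69.4°.

V_total = 227.8∠-69.4° V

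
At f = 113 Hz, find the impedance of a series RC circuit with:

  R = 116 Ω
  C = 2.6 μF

Step 1 — Angular frequency: ω = 2π·f = 2π·113 = 710 rad/s.
Step 2 — Component impedances:
  R: Z = R = 116 Ω
  C: Z = 1/(jωC) = -j/(ω·C) = 0 - j541.7 Ω
Step 3 — Series combination: Z_total = R + C = 116 - j541.7 Ω = 554∠-77.9° Ω.

Z = 116 - j541.7 Ω = 554∠-77.9° Ω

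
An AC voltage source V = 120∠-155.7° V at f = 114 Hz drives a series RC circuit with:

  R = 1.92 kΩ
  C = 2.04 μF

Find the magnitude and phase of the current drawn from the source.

Step 1 — Angular frequency: ω = 2π·f = 2π·114 = 716.3 rad/s.
Step 2 — Component impedances:
  R: Z = R = 1920 Ω
  C: Z = 1/(jωC) = -j/(ω·C) = 0 - j684.4 Ω
Step 3 — Series combination: Z_total = R + C = 1920 - j684.4 Ω = 2038∠-19.6° Ω.
Step 4 — Source phasor: V = 120∠-155.7° V = -109.4 - j49.38 V.
Step 5 — Ohm's law: I = V / Z_total = (-109.4 - j49.38) / (1920 - j684.4) = -0.04241 - j0.04084 A.
Step 6 — Convert to polar: |I| = 0.05887 A, ∠I = -136.1°.

I = 0.05887∠-136.1° A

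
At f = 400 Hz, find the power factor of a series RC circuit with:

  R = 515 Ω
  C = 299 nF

Step 1 — Angular frequency: ω = 2π·f = 2π·400 = 2513 rad/s.
Step 2 — Component impedances:
  R: Z = R = 515 Ω
  C: Z = 1/(jωC) = -j/(ω·C) = 0 - j1331 Ω
Step 3 — Series combination: Z_total = R + C = 515 - j1331 Ω = 1427∠-68.8° Ω.
Step 4 — Power factor: PF = cos(φ) = Re(Z)/|Z| = 515/1427 = 0.3609.
Step 5 — Type: Im(Z) = -1331 ⇒ leading (phase φ = -68.8°).

PF = 0.3609 (leading, φ = -68.8°)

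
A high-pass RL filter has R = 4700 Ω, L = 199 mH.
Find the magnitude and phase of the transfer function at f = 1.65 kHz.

Step 1 — Angular frequency: ω = 2π·1650 = 1.037e+04 rad/s.
Step 2 — Transfer function: H(jω) = jωL/(R + jωL).
Step 3 — Numerator jωL = j·2063; denominator R + jωL = 4700 + j2063.
Step 4 — H = 0.1616 + j0.368.
Step 5 — Magnitude: |H| = 0.4019 (-7.9 dB); phase: φ = 66.3°.

|H| = 0.4019 (-7.9 dB), φ = 66.3°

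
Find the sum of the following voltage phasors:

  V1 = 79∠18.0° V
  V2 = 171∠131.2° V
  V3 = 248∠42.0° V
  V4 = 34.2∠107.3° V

Step 1 — Convert each phasor to rectangular form:
  V1 = 79·(cos(18.0°) + j·sin(18.0°)) = 75.13 + j24.41 V
  V2 = 171·(cos(131.2°) + j·sin(131.2°)) = -112.6 + j128.7 V
  V3 = 248·(cos(42.0°) + j·sin(42.0°)) = 184.3 + j165.9 V
  V4 = 34.2·(cos(107.3°) + j·sin(107.3°)) = -10.17 + j32.65 V
Step 2 — Sum components: V_total = 136.6 + j351.7 V.
Step 3 — Convert to polar: |V_total| = 377.3 V, ∠V_total = 68.8°.

V_total = 377.3∠68.8° V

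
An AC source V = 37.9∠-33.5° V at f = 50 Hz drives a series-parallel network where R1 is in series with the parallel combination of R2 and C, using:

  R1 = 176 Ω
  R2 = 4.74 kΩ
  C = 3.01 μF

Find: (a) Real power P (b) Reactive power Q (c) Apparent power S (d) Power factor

Step 1 — Angular frequency: ω = 2π·f = 2π·50 = 314.2 rad/s.
Step 2 — Component impedances:
  R1: Z = R = 176 Ω
  R2: Z = R = 4740 Ω
  C: Z = 1/(jωC) = -j/(ω·C) = 0 - j1058 Ω
Step 3 — Parallel branch: R2 || C = 1/(1/R2 + 1/C) = 224.7 - j1007 Ω.
Step 4 — Series with R1: Z_total = R1 + (R2 || C) = 400.7 - j1007 Ω = 1084∠-68.3° Ω.
Step 5 — Source phasor: V = 37.9∠-33.5° V = 31.6 - j20.92 V.
Step 6 — Current: I = V / Z = 0.0287 + j0.01995 A = 0.03496∠34.8° A.
Step 7 — Complex power: S = V·I* = 0.4897 - j1.231 VA.
Step 8 — Real power: P = Re(S) = 0.4897 W.
Step 9 — Reactive power: Q = Im(S) = -1.231 VAR.
Step 10 — Apparent power: |S| = 1.325 VA.
Step 11 — Power factor: PF = P/|S| = 0.3696 (leading).

(a) P = 0.4897 W  (b) Q = -1.231 VAR  (c) S = 1.325 VA  (d) PF = 0.3696 (leading)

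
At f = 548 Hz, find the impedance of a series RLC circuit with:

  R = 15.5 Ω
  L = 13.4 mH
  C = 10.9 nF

Step 1 — Angular frequency: ω = 2π·f = 2π·548 = 3443 rad/s.
Step 2 — Component impedances:
  R: Z = R = 15.5 Ω
  L: Z = jωL = j·3443·0.0134 = 0 + j46.14 Ω
  C: Z = 1/(jωC) = -j/(ω·C) = 0 - j2.664e+04 Ω
Step 3 — Series combination: Z_total = R + L + C = 15.5 - j2.66e+04 Ω = 2.66e+04∠-90.0° Ω.

Z = 15.5 - j2.66e+04 Ω = 2.66e+04∠-90.0° Ω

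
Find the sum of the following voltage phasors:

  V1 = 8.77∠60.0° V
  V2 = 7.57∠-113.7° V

Step 1 — Convert each phasor to rectangular form:
  V1 = 8.77·(cos(60.0°) + j·sin(60.0°)) = 4.385 + j7.595 V
  V2 = 7.57·(cos(-113.7°) + j·sin(-113.7°)) = -3.043 - j6.932 V
Step 2 — Sum components: V_total = 1.342 + j0.6635 V.
Step 3 — Convert to polar: |V_total| = 1.497 V, ∠V_total = 26.3°.

V_total = 1.497∠26.3° V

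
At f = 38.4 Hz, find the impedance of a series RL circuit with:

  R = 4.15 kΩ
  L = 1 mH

Step 1 — Angular frequency: ω = 2π·f = 2π·38.4 = 241.3 rad/s.
Step 2 — Component impedances:
  R: Z = R = 4150 Ω
  L: Z = jωL = j·241.3·0.001 = 0 + j0.2413 Ω
Step 3 — Series combination: Z_total = R + L = 4150 + j0.2413 Ω = 4150∠0.0° Ω.

Z = 4150 + j0.2413 Ω = 4150∠0.0° Ω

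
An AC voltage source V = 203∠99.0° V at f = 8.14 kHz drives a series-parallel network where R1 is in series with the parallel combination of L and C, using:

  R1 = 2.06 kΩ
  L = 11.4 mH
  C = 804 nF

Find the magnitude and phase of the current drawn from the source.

Step 1 — Angular frequency: ω = 2π·f = 2π·8140 = 5.115e+04 rad/s.
Step 2 — Component impedances:
  R1: Z = R = 2060 Ω
  L: Z = jωL = j·5.115e+04·0.0114 = 0 + j583.1 Ω
  C: Z = 1/(jωC) = -j/(ω·C) = 0 - j24.32 Ω
Step 3 — Parallel branch: L || C = 1/(1/L + 1/C) = 0 - j25.38 Ω.
Step 4 — Series with R1: Z_total = R1 + (L || C) = 2060 - j25.38 Ω = 2060∠-0.7° Ω.
Step 5 — Source phasor: V = 203∠99.0° V = -31.76 + j200.5 V.
Step 6 — Ohm's law: I = V / Z_total = (-31.76 + j200.5) / (2060 - j25.38) = -0.01661 + j0.09713 A.
Step 7 — Convert to polar: |I| = 0.09854 A, ∠I = 99.7°.

I = 0.09854∠99.7° A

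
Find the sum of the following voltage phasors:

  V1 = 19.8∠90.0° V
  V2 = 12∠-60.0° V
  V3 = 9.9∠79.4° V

Step 1 — Convert each phasor to rectangular form:
  V1 = 19.8·(cos(90.0°) + j·sin(90.0°)) = 0 + j19.8 V
  V2 = 12·(cos(-60.0°) + j·sin(-60.0°)) = 6 - j10.39 V
  V3 = 9.9·(cos(79.4°) + j·sin(79.4°)) = 1.821 + j9.731 V
Step 2 — Sum components: V_total = 7.821 + j19.14 V.
Step 3 — Convert to polar: |V_total| = 20.68 V, ∠V_total = 67.8°.

V_total = 20.68∠67.8° V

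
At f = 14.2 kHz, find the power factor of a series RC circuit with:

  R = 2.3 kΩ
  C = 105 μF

Step 1 — Angular frequency: ω = 2π·f = 2π·1.42e+04 = 8.922e+04 rad/s.
Step 2 — Component impedances:
  R: Z = R = 2300 Ω
  C: Z = 1/(jωC) = -j/(ω·C) = 0 - j0.1067 Ω
Step 3 — Series combination: Z_total = R + C = 2300 - j0.1067 Ω = 2300∠-0.0° Ω.
Step 4 — Power factor: PF = cos(φ) = Re(Z)/|Z| = 2300/2300 = 1.
Step 5 — Type: Im(Z) = -0.1067 ⇒ leading (phase φ = -0.0°).

PF = 1 (leading, φ = -0.0°)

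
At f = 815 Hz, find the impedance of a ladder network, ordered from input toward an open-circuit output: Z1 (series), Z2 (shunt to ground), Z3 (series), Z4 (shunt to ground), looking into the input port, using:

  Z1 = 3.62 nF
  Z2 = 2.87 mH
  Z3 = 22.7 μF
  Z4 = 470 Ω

Step 1 — Angular frequency: ω = 2π·f = 2π·815 = 5121 rad/s.
Step 2 — Component impedances:
  Z1: Z = 1/(jωC) = -j/(ω·C) = 0 - j5.395e+04 Ω
  Z2: Z = jωL = j·5121·0.00287 = 0 + j14.7 Ω
  Z3: Z = 1/(jωC) = -j/(ω·C) = 0 - j8.603 Ω
  Z4: Z = R = 470 Ω
Step 3 — Ladder network (open output): work backward from the far end, alternating series and parallel combinations. Z_in = 0.4595 - j5.393e+04 Ω = 5.393e+04∠-90.0° Ω.

Z = 0.4595 - j5.393e+04 Ω = 5.393e+04∠-90.0° Ω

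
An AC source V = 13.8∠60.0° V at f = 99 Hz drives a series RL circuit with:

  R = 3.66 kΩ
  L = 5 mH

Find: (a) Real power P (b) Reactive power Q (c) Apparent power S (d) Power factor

Step 1 — Angular frequency: ω = 2π·f = 2π·99 = 622 rad/s.
Step 2 — Component impedances:
  R: Z = R = 3660 Ω
  L: Z = jωL = j·622·0.005 = 0 + j3.11 Ω
Step 3 — Series combination: Z_total = R + L = 3660 + j3.11 Ω = 3660∠0.0° Ω.
Step 4 — Source phasor: V = 13.8∠60.0° V = 6.9 + j11.95 V.
Step 5 — Current: I = V / Z = 0.001888 + j0.003264 A = 0.00377∠60.0° A.
Step 6 — Complex power: S = V·I* = 0.05203 + j4.422e-05 VA.
Step 7 — Real power: P = Re(S) = 0.05203 W.
Step 8 — Reactive power: Q = Im(S) = 4.422e-05 VAR.
Step 9 — Apparent power: |S| = 0.05203 VA.
Step 10 — Power factor: PF = P/|S| = 1 (lagging).

(a) P = 0.05203 W  (b) Q = 4.422e-05 VAR  (c) S = 0.05203 VA  (d) PF = 1 (lagging)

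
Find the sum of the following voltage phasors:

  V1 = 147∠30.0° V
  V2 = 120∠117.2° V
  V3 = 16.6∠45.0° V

Step 1 — Convert each phasor to rectangular form:
  V1 = 147·(cos(30.0°) + j·sin(30.0°)) = 127.3 + j73.5 V
  V2 = 120·(cos(117.2°) + j·sin(117.2°)) = -54.85 + j106.7 V
  V3 = 16.6·(cos(45.0°) + j·sin(45.0°)) = 11.74 + j11.74 V
Step 2 — Sum components: V_total = 84.19 + j192 V.
Step 3 — Convert to polar: |V_total| = 209.6 V, ∠V_total = 66.3°.

V_total = 209.6∠66.3° V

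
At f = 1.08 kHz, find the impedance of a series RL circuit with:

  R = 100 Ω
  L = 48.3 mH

Step 1 — Angular frequency: ω = 2π·f = 2π·1080 = 6786 rad/s.
Step 2 — Component impedances:
  R: Z = R = 100 Ω
  L: Z = jωL = j·6786·0.0483 = 0 + j327.8 Ω
Step 3 — Series combination: Z_total = R + L = 100 + j327.8 Ω = 342.7∠73.0° Ω.

Z = 100 + j327.8 Ω = 342.7∠73.0° Ω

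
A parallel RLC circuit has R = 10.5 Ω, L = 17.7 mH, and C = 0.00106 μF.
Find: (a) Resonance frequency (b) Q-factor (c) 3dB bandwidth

Step 1 — Resonance: ω₀ = 1/√(LC) = 1/√(0.0177·1.06e-09) = 2.309e+05 rad/s.
Step 2 — f₀ = ω₀/(2π) = 3.674e+04 Hz.
Step 3 — Parallel Q: Q = R/(ω₀L) = 10.5/(2.309e+05·0.0177) = 0.00257.
Step 4 — Bandwidth: Δω = ω₀/Q = 8.985e+07 rad/s; BW = Δω/(2π) = 1.43e+07 Hz.

(a) f₀ = 3.674e+04 Hz  (b) Q = 0.00257  (c) BW = 1.43e+07 Hz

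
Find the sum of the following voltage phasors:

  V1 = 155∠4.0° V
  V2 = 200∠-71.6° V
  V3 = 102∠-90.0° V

Step 1 — Convert each phasor to rectangular form:
  V1 = 155·(cos(4.0°) + j·sin(4.0°)) = 154.6 + j10.81 V
  V2 = 200·(cos(-71.6°) + j·sin(-71.6°)) = 63.13 - j189.8 V
  V3 = 102·(cos(-90.0°) + j·sin(-90.0°)) = 0 - j102 V
Step 2 — Sum components: V_total = 217.8 - j281 V.
Step 3 — Convert to polar: |V_total| = 355.5 V, ∠V_total = -52.2°.

V_total = 355.5∠-52.2° V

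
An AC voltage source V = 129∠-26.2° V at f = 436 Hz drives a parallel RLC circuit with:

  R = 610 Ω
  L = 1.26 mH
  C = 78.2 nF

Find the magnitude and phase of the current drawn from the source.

Step 1 — Angular frequency: ω = 2π·f = 2π·436 = 2739 rad/s.
Step 2 — Component impedances:
  R: Z = R = 610 Ω
  L: Z = jωL = j·2739·0.00126 = 0 + j3.452 Ω
  C: Z = 1/(jωC) = -j/(ω·C) = 0 - j4668 Ω
Step 3 — Parallel combination: 1/Z_total = 1/R + 1/L + 1/C; Z_total = 0.01956 + j3.454 Ω = 3.454∠89.7° Ω.
Step 4 — Source phasor: V = 129∠-26.2° V = 115.7 - j56.95 V.
Step 5 — Ohm's law: I = V / Z_total = (115.7 - j56.95) / (0.01956 + j3.454) = -16.3 - j33.6 A.
Step 6 — Convert to polar: |I| = 37.35 A, ∠I = -115.9°.

I = 37.35∠-115.9° A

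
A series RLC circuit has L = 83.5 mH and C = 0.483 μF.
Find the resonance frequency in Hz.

Step 1 — Resonance condition Im(Z)=0 gives ω₀ = 1/√(LC).
Step 2 — ω₀ = 1/√(0.0835·4.83e-07) = 4979 rad/s.
Step 3 — f₀ = ω₀/(2π) = 792.5 Hz.

f₀ = 792.5 Hz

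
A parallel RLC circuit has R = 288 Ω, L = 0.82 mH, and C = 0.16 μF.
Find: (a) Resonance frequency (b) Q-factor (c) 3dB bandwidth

Step 1 — Resonance: ω₀ = 1/√(LC) = 1/√(0.00082·1.6e-07) = 8.73e+04 rad/s.
Step 2 — f₀ = ω₀/(2π) = 1.389e+04 Hz.
Step 3 — Parallel Q: Q = R/(ω₀L) = 288/(8.73e+04·0.00082) = 4.023.
Step 4 — Bandwidth: Δω = ω₀/Q = 2.17e+04 rad/s; BW = Δω/(2π) = 3454 Hz.

(a) f₀ = 1.389e+04 Hz  (b) Q = 4.023  (c) BW = 3454 Hz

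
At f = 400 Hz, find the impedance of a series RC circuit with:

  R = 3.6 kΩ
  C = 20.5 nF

Step 1 — Angular frequency: ω = 2π·f = 2π·400 = 2513 rad/s.
Step 2 — Component impedances:
  R: Z = R = 3600 Ω
  C: Z = 1/(jωC) = -j/(ω·C) = 0 - j1.941e+04 Ω
Step 3 — Series combination: Z_total = R + C = 3600 - j1.941e+04 Ω = 1.974e+04∠-79.5° Ω.

Z = 3600 - j1.941e+04 Ω = 1.974e+04∠-79.5° Ω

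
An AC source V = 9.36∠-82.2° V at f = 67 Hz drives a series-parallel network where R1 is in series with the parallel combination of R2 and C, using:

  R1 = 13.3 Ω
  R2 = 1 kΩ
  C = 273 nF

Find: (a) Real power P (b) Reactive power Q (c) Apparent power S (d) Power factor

Step 1 — Angular frequency: ω = 2π·f = 2π·67 = 421 rad/s.
Step 2 — Component impedances:
  R1: Z = R = 13.3 Ω
  R2: Z = R = 1000 Ω
  C: Z = 1/(jωC) = -j/(ω·C) = 0 - j8701 Ω
Step 3 — Parallel branch: R2 || C = 1/(1/R2 + 1/C) = 987 - j113.4 Ω.
Step 4 — Series with R1: Z_total = R1 + (R2 || C) = 1000 - j113.4 Ω = 1007∠-6.5° Ω.
Step 5 — Source phasor: V = 9.36∠-82.2° V = 1.27 - j9.273 V.
Step 6 — Current: I = V / Z = 0.002292 - j0.009011 A = 0.009298∠-75.7° A.
Step 7 — Complex power: S = V·I* = 0.08647 - j0.009806 VA.
Step 8 — Real power: P = Re(S) = 0.08647 W.
Step 9 — Reactive power: Q = Im(S) = -0.009806 VAR.
Step 10 — Apparent power: |S| = 0.08703 VA.
Step 11 — Power factor: PF = P/|S| = 0.9936 (leading).

(a) P = 0.08647 W  (b) Q = -0.009806 VAR  (c) S = 0.08703 VA  (d) PF = 0.9936 (leading)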